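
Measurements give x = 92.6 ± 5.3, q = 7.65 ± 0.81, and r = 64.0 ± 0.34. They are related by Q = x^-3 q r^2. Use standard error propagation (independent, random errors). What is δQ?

0.00797

Q is a product of powers, so relative uncertainties combine in quadrature:
  (-3·δx/x)² = (-3×0.0572)² = 0.0295;  (1·δq/q)² = (1×0.106)² = 0.0112;  (2·δr/r)² = (2×0.00531)² = 0.000113
δQ/Q = √(0.0408) = 0.202
Q = 0.0395, so δQ = 0.202 × 0.0395 = 0.00797.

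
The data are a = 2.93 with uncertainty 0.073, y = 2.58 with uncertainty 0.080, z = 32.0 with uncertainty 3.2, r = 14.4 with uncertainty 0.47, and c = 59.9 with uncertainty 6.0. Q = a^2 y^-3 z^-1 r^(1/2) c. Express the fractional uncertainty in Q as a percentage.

Each factor contributes (exponent × relative error)² to (δQ/Q)²:
  (2·δa/a)² = (2×0.0249)² = 0.00248;  (-3·δy/y)² = (-3×0.0310)² = 0.00865;  (-1·δz/z)² = (-1×0.100)² = 0.0100;  (½·δr/r)² = (0.5×0.0326)² = 0.000266;  (1·δc/c)² = (1×0.100)² = 0.0100
δQ/Q = √(0.0314) = 0.177

17.7%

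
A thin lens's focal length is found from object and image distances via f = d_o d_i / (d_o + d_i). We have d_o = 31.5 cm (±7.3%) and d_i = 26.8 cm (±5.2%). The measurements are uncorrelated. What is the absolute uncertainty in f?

∂f/∂d_o = (d_i/(d_o+d_i))² = 0.211;  ∂f/∂d_i = (d_o/(d_o+d_i))² = 0.292
δf = √((∂f/∂d_o · δd_o)² + (∂f/∂d_i · δd_i)²) = √(0.236 + 0.166) = 0.634 cm

0.634 cm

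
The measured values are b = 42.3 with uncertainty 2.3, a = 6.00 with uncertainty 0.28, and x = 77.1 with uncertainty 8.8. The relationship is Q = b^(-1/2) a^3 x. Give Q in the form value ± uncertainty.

Each factor contributes (exponent × relative error)² to (δQ/Q)²:
  (−½·δb/b)² = (-0.5×0.0544)² = 0.000739;  (3·δa/a)² = (3×0.0467)² = 0.0196;  (1·δx/x)² = (1×0.114)² = 0.0130
δQ/Q = √(0.0334) = 0.183
Q = 2560, so δQ = 0.183 × 2560 = 468.

2560 ± 468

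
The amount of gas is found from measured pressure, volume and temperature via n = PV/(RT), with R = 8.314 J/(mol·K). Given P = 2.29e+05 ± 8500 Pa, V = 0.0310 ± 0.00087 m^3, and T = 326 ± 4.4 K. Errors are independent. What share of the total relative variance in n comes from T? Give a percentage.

(δn/n)² = (1·δP/P)² + (1·δV/V)² + (-1·δT/T)²
  P term: (1×0.0371)² = 0.00138
  V term: (1×0.0281)² = 0.000788
  T term: (-1×0.0135)² = 0.000182
Total = 0.00235. Share from T = 0.000182/0.00235 = 0.0776.

7.76%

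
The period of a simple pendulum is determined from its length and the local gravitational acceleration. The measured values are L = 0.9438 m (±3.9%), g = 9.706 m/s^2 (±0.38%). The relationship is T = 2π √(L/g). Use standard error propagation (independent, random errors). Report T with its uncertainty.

Relative error in a monomial: (δT/T)² = Σ (nᵢ · δxᵢ/xᵢ)².
  (½·δL/L)² = (0.5×0.0390)² = 0.000380;  (−½·δg/g)² = (-0.5×0.00380)² = 3.61e-06
δT/T = √(0.000384) = 0.0196
T = 1.959 s, so δT = 0.0196 × 1.959 = 0.0384 s.

1.959 ± 0.0384 s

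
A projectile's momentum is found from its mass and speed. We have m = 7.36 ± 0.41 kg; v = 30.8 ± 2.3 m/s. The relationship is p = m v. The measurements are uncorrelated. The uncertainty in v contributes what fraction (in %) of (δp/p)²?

(δp/p)² = (1·δm/m)² + (1·δv/v)²
  m term: (1×0.0557)² = 0.00310
  v term: (1×0.0747)² = 0.00558
Total = 0.00868. Share from v = 0.00558/0.00868 = 0.642.

64.2%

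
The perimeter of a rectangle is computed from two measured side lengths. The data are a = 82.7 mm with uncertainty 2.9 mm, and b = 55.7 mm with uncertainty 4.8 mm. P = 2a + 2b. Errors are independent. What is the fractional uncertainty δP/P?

0.0405

Absolute uncertainties add in quadrature for a linear combination:
  (2·δa)² = 33.6;  (2·δb)² = 92.2
δP = √(126) = 11.2 mm
P = 277 mm, so δP/P = 11.2/277 = 0.0405.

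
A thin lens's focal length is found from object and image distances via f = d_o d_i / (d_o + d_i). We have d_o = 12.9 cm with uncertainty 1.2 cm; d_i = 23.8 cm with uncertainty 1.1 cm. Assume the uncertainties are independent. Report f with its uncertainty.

∂f/∂d_o = (d_i/(d_o+d_i))² = 0.421;  ∂f/∂d_i = (d_o/(d_o+d_i))² = 0.124
δf = √((∂f/∂d_o · δd_o)² + (∂f/∂d_i · δd_i)²) = √(0.255 + 0.0185) = 0.523 cm
f = 8.37 cm.

8.37 ± 0.523 cm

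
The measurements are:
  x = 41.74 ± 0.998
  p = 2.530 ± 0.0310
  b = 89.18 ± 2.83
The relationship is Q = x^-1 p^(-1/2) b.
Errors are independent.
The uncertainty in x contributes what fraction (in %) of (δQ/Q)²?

(δQ/Q)² = (-1·δx/x)² + (−½·δp/p)² + (1·δb/b)²
  x term: (-1×0.0239)² = 0.000572
  p term: (-0.5×0.0123)² = 3.75e-05
  b term: (1×0.0317)² = 0.00101
Total = 0.00162. Share from x = 0.000572/0.00162 = 0.354.

35.4%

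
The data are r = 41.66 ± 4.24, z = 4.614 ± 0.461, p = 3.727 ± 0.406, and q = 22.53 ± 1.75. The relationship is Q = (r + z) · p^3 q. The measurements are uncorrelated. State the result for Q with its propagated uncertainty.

53970 ± 18800

Let u = r + z = 46.27. δu = √(δr² + δz²) = √(18.0 + 0.213) = 4.26, so δu/u = 0.0922.
Q is then a monomial in u, p, q:
δQ/Q = √((δu/u)² + (3·δp/p)² + (1·δq/q)²) = √(0.00849 + 0.107 + 0.00603) = 0.348
Q = 53970, so δQ = 0.348 × 53970 = 18800.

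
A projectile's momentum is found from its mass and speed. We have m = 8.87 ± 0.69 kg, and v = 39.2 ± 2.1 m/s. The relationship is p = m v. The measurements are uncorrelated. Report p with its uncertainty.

348 ± 32.8 kg·m/s

Each factor contributes (exponent × relative error)² to (δp/p)²:
  (1·δm/m)² = (1×0.0778)² = 0.00605;  (1·δv/v)² = (1×0.0536)² = 0.00287
δp/p = √(0.00892) = 0.0945
p = 348 kg·m/s, so δp = 0.0945 × 348 = 32.8 kg·m/s.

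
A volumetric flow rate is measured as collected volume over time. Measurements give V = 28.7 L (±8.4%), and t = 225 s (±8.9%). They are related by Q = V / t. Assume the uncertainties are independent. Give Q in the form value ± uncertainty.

Since Q is a product/quotient, work with relative uncertainties:
  (1·δV/V)² = (1×0.0840)² = 0.00706;  (-1·δt/t)² = (-1×0.0890)² = 0.00792
δQ/Q = √(0.0150) = 0.122
Q = 0.128 L/s, so δQ = 0.122 × 0.128 = 0.0156 L/s.

0.128 ± 0.0156 L/s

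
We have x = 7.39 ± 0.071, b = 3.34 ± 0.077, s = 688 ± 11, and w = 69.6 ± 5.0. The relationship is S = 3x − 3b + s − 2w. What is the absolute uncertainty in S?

Each term contributes (cᵢ δxᵢ)² to (δS)²:
  (3·δx)² = 0.0454;  (3·δb)² = 0.0534;  (δs)² = 121;  (2·δw)² = 100
δS = √(221) = 14.9

14.9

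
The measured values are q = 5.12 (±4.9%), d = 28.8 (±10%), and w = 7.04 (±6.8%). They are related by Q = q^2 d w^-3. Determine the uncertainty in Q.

0.535

Each factor contributes (exponent × relative error)² to (δQ/Q)²:
  (2·δq/q)² = (2×0.0490)² = 0.00960;  (1·δd/d)² = (1×0.100)² = 0.0100;  (-3·δw/w)² = (-3×0.0680)² = 0.0416
δQ/Q = √(0.0612) = 0.247
Q = 2.16, so δQ = 0.247 × 2.16 = 0.535.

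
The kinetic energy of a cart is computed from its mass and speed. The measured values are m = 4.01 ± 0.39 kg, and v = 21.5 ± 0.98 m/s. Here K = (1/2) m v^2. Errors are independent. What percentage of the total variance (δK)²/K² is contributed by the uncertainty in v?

46.8%

(δK/K)² = (1·δm/m)² + (2·δv/v)²
  m term: (1×0.0973)² = 0.00946
  v term: (2×0.0456)² = 0.00831
Total = 0.0178. Share from v = 0.00831/0.0178 = 0.468.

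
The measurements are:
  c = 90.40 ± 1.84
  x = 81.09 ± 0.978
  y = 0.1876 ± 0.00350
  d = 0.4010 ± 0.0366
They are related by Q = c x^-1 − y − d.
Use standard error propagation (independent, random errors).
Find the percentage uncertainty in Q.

8.60%

Let p = c·x^-1 = 1.115. δp/p = √((1·δc/c)² + (-1·δx/x)²) = √(0.000414 + 0.000145) = 0.0237, so δp = 0.0264.
Q = p − y − d: δQ = √(δp² + δy² + δd²) = √(0.000696 + 1.23e-05 + 0.00134) = 0.0452
Q = 0.5262, so δQ/Q = 0.0452/0.5262 = 0.0860.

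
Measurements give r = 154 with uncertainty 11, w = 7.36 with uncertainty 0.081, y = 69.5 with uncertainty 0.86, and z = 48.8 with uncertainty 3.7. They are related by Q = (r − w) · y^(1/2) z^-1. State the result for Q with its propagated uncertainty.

Let u = r − w = 147. δu = √(δr² + δw²) = √(121 + 0.00656) = 11.0, so δu/u = 0.0750.
Q is then a monomial in u, y, z:
δQ/Q = √((δu/u)² + (½·δy/y)² + (-1·δz/z)²) = √(0.00563 + 3.83e-05 + 0.00575) = 0.107
Q = 25.1, so δQ = 0.107 × 25.1 = 2.68.

25.1 ± 2.68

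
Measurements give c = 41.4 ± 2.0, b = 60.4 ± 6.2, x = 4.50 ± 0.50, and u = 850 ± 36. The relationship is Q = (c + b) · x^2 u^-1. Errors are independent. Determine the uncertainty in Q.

Let w = c + b = 102. δw = √(δc² + δb²) = √(4.00 + 38.4) = 6.51, so δw/w = 0.0640.
Q is then a monomial in w, x, u:
δQ/Q = √((δw/w)² + (2·δx/x)² + (-1·δu/u)²) = √(0.00410 + 0.0494 + 0.00179) = 0.235
Q = 2.43, so δQ = 0.235 × 2.43 = 0.570.

0.570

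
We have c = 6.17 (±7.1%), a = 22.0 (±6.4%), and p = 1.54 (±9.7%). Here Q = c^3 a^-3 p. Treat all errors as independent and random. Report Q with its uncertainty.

Products/powers → add relative errors in quadrature, weighted by exponent:
  (3·δc/c)² = (3×0.0710)² = 0.0454;  (-3·δa/a)² = (-3×0.0640)² = 0.0369;  (1·δp/p)² = (1×0.0970)² = 0.00941
δQ/Q = √(0.0916) = 0.303
Q = 0.0340, so δQ = 0.303 × 0.0340 = 0.0103.

0.0340 ± 0.0103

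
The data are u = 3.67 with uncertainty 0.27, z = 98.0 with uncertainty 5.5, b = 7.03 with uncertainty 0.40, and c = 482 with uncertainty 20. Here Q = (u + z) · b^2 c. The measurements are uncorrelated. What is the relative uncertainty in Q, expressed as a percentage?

13.3%

Let w = u + z = 102. δw = √(δu² + δz²) = √(0.0729 + 30.2) = 5.51, so δw/w = 0.0542.
Q is then a monomial in w, b, c:
δQ/Q = √((δw/w)² + (2·δb/b)² + (1·δc/c)²) = √(0.00293 + 0.0129 + 0.00172) = 0.133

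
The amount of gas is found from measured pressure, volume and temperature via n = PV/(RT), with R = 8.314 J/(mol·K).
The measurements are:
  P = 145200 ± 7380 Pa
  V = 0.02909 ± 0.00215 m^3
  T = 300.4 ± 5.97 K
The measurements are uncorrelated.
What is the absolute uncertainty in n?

n is a product of powers, so relative uncertainties combine in quadrature:
  (1·δP/P)² = (1×0.0508)² = 0.00258;  (1·δV/V)² = (1×0.0739)² = 0.00546;  (-1·δT/T)² = (-1×0.0199)² = 0.000395
δn/n = √(0.00844) = 0.0919
n = 1.691 mol, so δn = 0.0919 × 1.691 = 0.155 mol.

0.155 mol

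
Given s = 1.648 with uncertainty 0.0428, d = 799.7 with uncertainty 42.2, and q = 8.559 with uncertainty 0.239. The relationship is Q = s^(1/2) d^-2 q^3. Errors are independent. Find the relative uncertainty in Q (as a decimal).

Products/powers → add relative errors in quadrature, weighted by exponent:
  (½·δs/s)² = (0.5×0.0260)² = 0.000169;  (-2·δd/d)² = (-2×0.0528)² = 0.0111;  (3·δq/q)² = (3×0.0279)² = 0.00702
δQ/Q = √(0.0183) = 0.135

0.135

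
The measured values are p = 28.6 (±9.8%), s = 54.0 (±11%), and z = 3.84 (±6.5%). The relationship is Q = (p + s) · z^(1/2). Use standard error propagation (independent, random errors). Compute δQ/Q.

0.0859

Let u = p + s = 82.6. δu = √(δp² + δs²) = √(7.86 + 35.3) = 6.57, so δu/u = 0.0795.
Q is then a monomial in u, z:
δQ/Q = √((δu/u)² + (½·δz/z)²) = √(0.00632 + 0.00106) = 0.0859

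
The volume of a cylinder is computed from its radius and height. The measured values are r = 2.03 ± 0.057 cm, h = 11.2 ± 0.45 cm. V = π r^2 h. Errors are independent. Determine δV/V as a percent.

V is a product of powers, so relative uncertainties combine in quadrature:
  (2·δr/r)² = (2×0.0281)² = 0.00315;  (1·δh/h)² = (1×0.0402)² = 0.00161
δV/V = √(0.00477) = 0.0691

6.91%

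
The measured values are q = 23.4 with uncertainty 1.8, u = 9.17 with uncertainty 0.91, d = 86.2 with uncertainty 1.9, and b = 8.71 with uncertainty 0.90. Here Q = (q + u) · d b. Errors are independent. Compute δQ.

2990

Let w = q + u = 32.6. δw = √(δq² + δu²) = √(3.24 + 0.828) = 2.02, so δw/w = 0.0619.
Q is then a monomial in w, d, b:
δQ/Q = √((δw/w)² + (1·δd/d)² + (1·δb/b)²) = √(0.00383 + 0.000486 + 0.0107) = 0.122
Q = 24500, so δQ = 0.122 × 24500 = 2990.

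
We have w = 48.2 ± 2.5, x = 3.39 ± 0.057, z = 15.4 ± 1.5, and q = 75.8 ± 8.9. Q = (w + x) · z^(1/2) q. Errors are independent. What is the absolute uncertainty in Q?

2090

Let u = w + x = 51.6. δu = √(δw² + δx²) = √(6.25 + 0.00325) = 2.50, so δu/u = 0.0485.
Q is then a monomial in u, z, q:
δQ/Q = √((δu/u)² + (½·δz/z)² + (1·δq/q)²) = √(0.00235 + 0.00237 + 0.0138) = 0.136
Q = 15300, so δQ = 0.136 × 15300 = 2090.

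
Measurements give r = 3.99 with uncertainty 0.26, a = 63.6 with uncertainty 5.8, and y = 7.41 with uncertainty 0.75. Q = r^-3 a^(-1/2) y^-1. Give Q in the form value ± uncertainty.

(2.66 ± 0.599) × 10^-4

For a monomial Q ∝ r^-3, a^(-1/2), y^-1, fractional errors add in quadrature:
  (-3·δr/r)² = (-3×0.0652)² = 0.0382;  (−½·δa/a)² = (-0.5×0.0912)² = 0.00208;  (-1·δy/y)² = (-1×0.101)² = 0.0102
δQ/Q = √(0.0505) = 0.225
Q = 0.000266, so δQ = 0.225 × 0.000266 = 5.99e-05.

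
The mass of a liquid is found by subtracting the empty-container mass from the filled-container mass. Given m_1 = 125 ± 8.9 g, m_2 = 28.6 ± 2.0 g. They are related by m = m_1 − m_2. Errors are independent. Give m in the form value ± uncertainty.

Each term contributes (cᵢ δxᵢ)² to (δm)²:
  (δm_1)² = 79.2;  (δm_2)² = 4.00
δm = √(83.2) = 9.12 g
m = 96.4 g.

96.4 ± 9.12 g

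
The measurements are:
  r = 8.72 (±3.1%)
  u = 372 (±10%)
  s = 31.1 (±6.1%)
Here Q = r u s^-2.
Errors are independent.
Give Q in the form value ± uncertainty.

3.35 ± 0.539

Each factor contributes (exponent × relative error)² to (δQ/Q)²:
  (1·δr/r)² = (1×0.0310)² = 0.000961;  (1·δu/u)² = (1×0.100)² = 0.0100;  (-2·δs/s)² = (-2×0.0610)² = 0.0149
δQ/Q = √(0.0258) = 0.161
Q = 3.35, so δQ = 0.161 × 3.35 = 0.539.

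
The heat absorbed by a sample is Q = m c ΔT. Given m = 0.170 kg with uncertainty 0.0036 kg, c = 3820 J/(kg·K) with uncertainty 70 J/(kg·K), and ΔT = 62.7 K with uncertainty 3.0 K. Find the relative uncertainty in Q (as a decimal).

Each factor contributes (exponent × relative error)² to (δQ/Q)²:
  (1·δm/m)² = (1×0.0212)² = 0.000448;  (1·δc/c)² = (1×0.0183)² = 0.000336;  (1·δΔT/ΔT)² = (1×0.0478)² = 0.00229
δQ/Q = √(0.00307) = 0.0554

0.0554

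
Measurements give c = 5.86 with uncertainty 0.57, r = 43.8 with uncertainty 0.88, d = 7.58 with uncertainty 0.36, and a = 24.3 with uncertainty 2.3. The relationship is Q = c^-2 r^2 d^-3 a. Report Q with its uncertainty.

Products/powers → add relative errors in quadrature, weighted by exponent:
  (-2·δc/c)² = (-2×0.0973)² = 0.0378;  (2·δr/r)² = (2×0.0201)² = 0.00161;  (-3·δd/d)² = (-3×0.0475)² = 0.0203;  (1·δa/a)² = (1×0.0947)² = 0.00896
δQ/Q = √(0.0687) = 0.262
Q = 3.12, so δQ = 0.262 × 3.12 = 0.817.

3.12 ± 0.817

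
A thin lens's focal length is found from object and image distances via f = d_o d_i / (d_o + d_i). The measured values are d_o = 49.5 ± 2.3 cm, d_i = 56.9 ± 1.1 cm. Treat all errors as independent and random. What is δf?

0.700 cm

∂f/∂d_o = (d_i/(d_o+d_i))² = 0.286;  ∂f/∂d_i = (d_o/(d_o+d_i))² = 0.216
δf = √((∂f/∂d_o · δd_o)² + (∂f/∂d_i · δd_i)²) = √(0.433 + 0.0567) = 0.700 cm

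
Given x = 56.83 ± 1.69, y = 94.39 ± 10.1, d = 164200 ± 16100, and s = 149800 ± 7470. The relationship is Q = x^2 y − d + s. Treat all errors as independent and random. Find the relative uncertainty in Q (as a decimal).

0.142

Let p = x^2·y = 304800. δp/p = √((2·δx/x)² + (1·δy/y)²) = √(0.00354 + 0.0114) = 0.122, so δp = 37300.
Q = p − d + s: δQ = √(δp² + δd² + δs²) = √(1.39e+09 + 2.59e+08 + 5.58e+07) = 41300
Q = 290400, so δQ/Q = 41300/290400 = 0.142.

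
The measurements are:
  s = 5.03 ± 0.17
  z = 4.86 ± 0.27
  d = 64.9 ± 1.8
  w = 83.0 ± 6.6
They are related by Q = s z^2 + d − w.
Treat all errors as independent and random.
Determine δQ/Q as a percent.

15.3%

Let p = s·z^2 = 119. δp/p = √((1·δs/s)² + (2·δz/z)²) = √(0.00114 + 0.0123) = 0.116, so δp = 13.8.
Q = p + d − w: δQ = √(δp² + δd² + δw²) = √(190 + 3.24 + 43.6) = 15.4
Q = 101, so δQ/Q = 15.4/101 = 0.153.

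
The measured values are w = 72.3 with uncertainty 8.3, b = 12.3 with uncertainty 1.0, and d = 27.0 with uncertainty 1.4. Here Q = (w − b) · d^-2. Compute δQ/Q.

0.174

Let u = w − b = 60.0. δu = √(δw² + δb²) = √(68.9 + 1.00) = 8.36, so δu/u = 0.139.
Q is then a monomial in u, d:
δQ/Q = √((δu/u)² + (-2·δd/d)²) = √(0.0194 + 0.0108) = 0.174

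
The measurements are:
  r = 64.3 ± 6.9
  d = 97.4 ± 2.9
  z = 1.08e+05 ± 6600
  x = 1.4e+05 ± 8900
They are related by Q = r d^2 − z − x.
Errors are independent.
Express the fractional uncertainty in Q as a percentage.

20.9%

Let p = r·d^2 = 6.1e+05. δp/p = √((1·δr/r)² + (2·δd/d)²) = √(0.0115 + 0.00355) = 0.123, so δp = 74900.
Q = p − z − x: δQ = √(δp² + δz² + δx²) = √(5.6e+09 + 4.36e+07 + 7.92e+07) = 75700
Q = 3.62e+05, so δQ/Q = 75700/3.62e+05 = 0.209.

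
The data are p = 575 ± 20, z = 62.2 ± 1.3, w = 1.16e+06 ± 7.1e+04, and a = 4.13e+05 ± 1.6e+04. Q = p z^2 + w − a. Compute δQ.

Let h = p·z^2 = 2.22e+06. δh/h = √((1·δp/p)² + (2·δz/z)²) = √(0.00121 + 0.00175) = 0.0544, so δh = 1.21e+05.
Q = h + w − a: δQ = √(δh² + δw² + δa²) = √(1.46e+10 + 5.04e+09 + 2.56e+08) = 1.41e+05

1.41e+05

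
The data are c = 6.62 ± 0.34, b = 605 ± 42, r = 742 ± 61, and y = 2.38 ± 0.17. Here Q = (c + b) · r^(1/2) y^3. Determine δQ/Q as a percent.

22.9%

Let u = c + b = 612. δu = √(δc² + δb²) = √(0.116 + 1760) = 42.0, so δu/u = 0.0687.
Q is then a monomial in u, r, y:
δQ/Q = √((δu/u)² + (½·δr/r)² + (3·δy/y)²) = √(0.00472 + 0.00169 + 0.0459) = 0.229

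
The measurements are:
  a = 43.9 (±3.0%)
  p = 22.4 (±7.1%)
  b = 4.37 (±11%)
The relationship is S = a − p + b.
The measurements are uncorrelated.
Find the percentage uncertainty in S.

For a sum/difference, combine absolute errors in quadrature:
  (δa)² = 1.73;  (δp)² = 2.53;  (δb)² = 0.231
δS = √(4.49) = 2.12
S = 25.9, so δS/S = 2.12/25.9 = 0.0820.

8.20%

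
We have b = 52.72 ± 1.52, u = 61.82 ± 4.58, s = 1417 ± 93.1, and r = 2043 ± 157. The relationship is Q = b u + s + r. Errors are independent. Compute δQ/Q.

0.0472

Let p = b·u = 3259. δp/p = √((1·δb/b)² + (1·δu/u)²) = √(0.000831 + 0.00549) = 0.0795, so δp = 259.
Q = p + s + r: δQ = √(δp² + δs² + δr²) = √(67100 + 8670 + 24600) = 317
Q = 6719, so δQ/Q = 317/6719 = 0.0472.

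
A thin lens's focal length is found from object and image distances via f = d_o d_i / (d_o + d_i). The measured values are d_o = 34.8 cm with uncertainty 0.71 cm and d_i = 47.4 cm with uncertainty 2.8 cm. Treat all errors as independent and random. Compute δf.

0.555 cm

∂f/∂d_o = (d_i/(d_o+d_i))² = 0.333;  ∂f/∂d_i = (d_o/(d_o+d_i))² = 0.179
δf = √((∂f/∂d_o · δd_o)² + (∂f/∂d_i · δd_i)²) = √(0.0557 + 0.252) = 0.555 cm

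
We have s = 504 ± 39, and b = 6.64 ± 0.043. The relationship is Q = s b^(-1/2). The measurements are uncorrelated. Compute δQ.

15.1

For a monomial Q ∝ s, b^(-1/2), fractional errors add in quadrature:
  (1·δs/s)² = (1×0.0774)² = 0.00599;  (−½·δb/b)² = (-0.5×0.00648)² = 1.05e-05
δQ/Q = √(0.00600) = 0.0774
Q = 196, so δQ = 0.0774 × 196 = 15.1.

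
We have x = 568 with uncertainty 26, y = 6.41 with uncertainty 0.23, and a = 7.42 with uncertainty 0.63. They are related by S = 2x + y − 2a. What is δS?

52.0

Each term contributes (cᵢ δxᵢ)² to (δS)²:
  (2·δx)² = 2700;  (δy)² = 0.0529;  (2·δa)² = 1.59
δS = √(2710) = 52.0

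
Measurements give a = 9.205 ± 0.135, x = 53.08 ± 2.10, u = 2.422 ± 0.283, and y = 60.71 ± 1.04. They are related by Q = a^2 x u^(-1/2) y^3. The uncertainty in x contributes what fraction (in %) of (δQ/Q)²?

18.5%

(δQ/Q)² = (2·δa/a)² + (1·δx/x)² + (−½·δu/u)² + (3·δy/y)²
  a term: (2×0.0147)² = 0.000860
  x term: (1×0.0396)² = 0.00157
  u term: (-0.5×0.117)² = 0.00341
  y term: (3×0.0171)² = 0.00264
Total = 0.00848. Share from x = 0.00157/0.00848 = 0.185.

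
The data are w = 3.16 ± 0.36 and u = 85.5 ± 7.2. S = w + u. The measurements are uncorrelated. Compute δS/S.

0.0813

Each term contributes (cᵢ δxᵢ)² to (δS)²:
  (δw)² = 0.130;  (δu)² = 51.8
δS = √(52.0) = 7.21
S = 88.7, so δS/S = 7.21/88.7 = 0.0813.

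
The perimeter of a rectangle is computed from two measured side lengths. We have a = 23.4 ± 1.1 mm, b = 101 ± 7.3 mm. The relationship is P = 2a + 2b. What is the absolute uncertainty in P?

Sums and differences: (δP)² = Σ (cᵢ δxᵢ)².
  (2·δa)² = 4.84;  (2·δb)² = 213
δP = √(218) = 14.8 mm

14.8 mm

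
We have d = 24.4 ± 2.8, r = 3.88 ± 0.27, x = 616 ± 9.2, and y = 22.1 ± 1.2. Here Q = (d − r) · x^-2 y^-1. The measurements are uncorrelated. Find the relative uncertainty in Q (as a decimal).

Let u = d − r = 20.5. δu = √(δd² + δr²) = √(7.84 + 0.0729) = 2.81, so δu/u = 0.137.
Q is then a monomial in u, x, y:
δQ/Q = √((δu/u)² + (-2·δx/x)² + (-1·δy/y)²) = √(0.0188 + 0.000892 + 0.00295) = 0.150

0.150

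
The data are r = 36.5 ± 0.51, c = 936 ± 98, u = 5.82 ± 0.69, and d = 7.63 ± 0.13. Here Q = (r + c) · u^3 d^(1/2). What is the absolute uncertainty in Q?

1.96e+05

Let w = r + c = 972. δw = √(δr² + δc²) = √(0.260 + 9600) = 98.0, so δw/w = 0.101.
Q is then a monomial in w, u, d:
δQ/Q = √((δw/w)² + (3·δu/u)² + (½·δd/d)²) = √(0.0102 + 0.127 + 7.26e-05) = 0.370
Q = 5.3e+05, so δQ = 0.370 × 5.3e+05 = 1.96e+05.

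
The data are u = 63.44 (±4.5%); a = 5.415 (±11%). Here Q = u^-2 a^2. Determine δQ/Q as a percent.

23.8%

For a monomial Q ∝ u^-2, a^2, fractional errors add in quadrature:
  (-2·δu/u)² = (-2×0.0450)² = 0.00810;  (2·δa/a)² = (2×0.110)² = 0.0484
δQ/Q = √(0.0565) = 0.238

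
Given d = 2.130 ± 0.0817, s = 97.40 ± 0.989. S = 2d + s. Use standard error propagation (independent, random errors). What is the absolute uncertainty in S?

Sums and differences: (δS)² = Σ (cᵢ δxᵢ)².
  (2·δd)² = 0.0267;  (δs)² = 0.978
δS = √(1.00) = 1.00

1.00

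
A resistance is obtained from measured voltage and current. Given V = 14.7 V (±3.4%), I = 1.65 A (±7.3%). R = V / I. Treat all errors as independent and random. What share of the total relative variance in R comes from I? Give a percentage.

82.2%

(δR/R)² = (1·δV/V)² + (-1·δI/I)²
  V term: (1×0.0340)² = 0.00116
  I term: (-1×0.0730)² = 0.00533
Total = 0.00648. Share from I = 0.00533/0.00648 = 0.822.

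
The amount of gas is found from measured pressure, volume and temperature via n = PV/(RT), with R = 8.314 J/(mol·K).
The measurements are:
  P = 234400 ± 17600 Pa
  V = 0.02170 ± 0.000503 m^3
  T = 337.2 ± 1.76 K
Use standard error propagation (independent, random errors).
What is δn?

0.143 mol

Each factor contributes (exponent × relative error)² to (δn/n)²:
  (1·δP/P)² = (1×0.0751)² = 0.00564;  (1·δV/V)² = (1×0.0232)² = 0.000537;  (-1·δT/T)² = (-1×0.00522)² = 2.72e-05
δn/n = √(0.00620) = 0.0788
n = 1.814 mol, so δn = 0.0788 × 1.814 = 0.143 mol.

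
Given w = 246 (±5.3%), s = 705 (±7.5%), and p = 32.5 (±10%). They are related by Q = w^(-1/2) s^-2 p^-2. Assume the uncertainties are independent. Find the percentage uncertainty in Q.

25.1%

Each factor contributes (exponent × relative error)² to (δQ/Q)²:
  (−½·δw/w)² = (-0.5×0.0530)² = 0.000702;  (-2·δs/s)² = (-2×0.0750)² = 0.0225;  (-2·δp/p)² = (-2×0.100)² = 0.0400
δQ/Q = √(0.0632) = 0.251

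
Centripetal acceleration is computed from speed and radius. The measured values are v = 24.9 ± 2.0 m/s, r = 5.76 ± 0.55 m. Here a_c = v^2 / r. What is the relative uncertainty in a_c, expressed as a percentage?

18.7%

For a monomial a_c ∝ v^2, r^-1, fractional errors add in quadrature:
  (2·δv/v)² = (2×0.0803)² = 0.0258;  (-1·δr/r)² = (-1×0.0955)² = 0.00912
δa_c/a_c = √(0.0349) = 0.187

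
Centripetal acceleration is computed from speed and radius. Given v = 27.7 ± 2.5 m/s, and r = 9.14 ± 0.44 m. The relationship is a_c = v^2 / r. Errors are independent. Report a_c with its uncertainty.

For a monomial a_c ∝ v^2, r^-1, fractional errors add in quadrature:
  (2·δv/v)² = (2×0.0903)² = 0.0326;  (-1·δr/r)² = (-1×0.0481)² = 0.00232
δa_c/a_c = √(0.0349) = 0.187
a_c = 83.9 m/s^2, so δa_c = 0.187 × 83.9 = 15.7 m/s^2.

83.9 ± 15.7 m/s^2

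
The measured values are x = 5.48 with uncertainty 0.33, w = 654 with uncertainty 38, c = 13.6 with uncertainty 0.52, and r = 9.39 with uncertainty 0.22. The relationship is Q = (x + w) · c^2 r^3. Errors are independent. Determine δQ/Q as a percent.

11.9%

Let u = x + w = 659. δu = √(δx² + δw²) = √(0.109 + 1440) = 38.0, so δu/u = 0.0576.
Q is then a monomial in u, c, r:
δQ/Q = √((δu/u)² + (2·δc/c)² + (3·δr/r)²) = √(0.00332 + 0.00585 + 0.00494) = 0.119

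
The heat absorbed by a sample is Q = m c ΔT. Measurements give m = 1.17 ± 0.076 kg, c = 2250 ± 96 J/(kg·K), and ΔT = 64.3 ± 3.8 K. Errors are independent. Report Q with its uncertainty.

Products/powers → add relative errors in quadrature, weighted by exponent:
  (1·δm/m)² = (1×0.0650)² = 0.00422;  (1·δc/c)² = (1×0.0427)² = 0.00182;  (1·δΔT/ΔT)² = (1×0.0591)² = 0.00349
δQ/Q = √(0.00953) = 0.0976
Q = 1.69e+05 J, so δQ = 0.0976 × 1.69e+05 = 16500 J.

(1.69 ± 0.165) × 10^5 J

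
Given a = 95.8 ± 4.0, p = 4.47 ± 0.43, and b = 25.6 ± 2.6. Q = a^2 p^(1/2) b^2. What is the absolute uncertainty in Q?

2.86e+06

Products/powers → add relative errors in quadrature, weighted by exponent:
  (2·δa/a)² = (2×0.0418)² = 0.00697;  (½·δp/p)² = (0.5×0.0962)² = 0.00231;  (2·δb/b)² = (2×0.102)² = 0.0413
δQ/Q = √(0.0505) = 0.225
Q = 1.27e+07, so δQ = 0.225 × 1.27e+07 = 2.86e+06.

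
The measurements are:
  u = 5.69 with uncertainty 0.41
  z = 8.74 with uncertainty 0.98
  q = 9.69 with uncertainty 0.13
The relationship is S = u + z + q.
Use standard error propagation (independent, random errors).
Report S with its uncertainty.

24.1 ± 1.07

Absolute uncertainties add in quadrature for a linear combination:
  (δu)² = 0.168;  (δz)² = 0.960;  (δq)² = 0.0169
δS = √(1.15) = 1.07
S = 24.1.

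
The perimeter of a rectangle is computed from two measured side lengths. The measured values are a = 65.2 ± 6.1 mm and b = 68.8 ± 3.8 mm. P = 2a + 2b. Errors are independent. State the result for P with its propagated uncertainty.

268 ± 14.4 mm

P is a linear combination, so absolute uncertainties add in quadrature:
  (2·δa)² = 149;  (2·δb)² = 57.8
δP = √(207) = 14.4 mm
P = 268 mm.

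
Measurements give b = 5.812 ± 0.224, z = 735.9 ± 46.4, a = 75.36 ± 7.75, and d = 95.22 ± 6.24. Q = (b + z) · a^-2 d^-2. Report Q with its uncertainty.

Let u = b + z = 741.7. δu = √(δb² + δz²) = √(0.0502 + 2150) = 46.4, so δu/u = 0.0626.
Q is then a monomial in u, a, d:
δQ/Q = √((δu/u)² + (-2·δa/a)² + (-2·δd/d)²) = √(0.00391 + 0.0423 + 0.0172) = 0.252
Q = 1.44e-05, so δQ = 0.252 × 1.44e-05 = 3.63e-06.

(1.440 ± 0.363) × 10^-5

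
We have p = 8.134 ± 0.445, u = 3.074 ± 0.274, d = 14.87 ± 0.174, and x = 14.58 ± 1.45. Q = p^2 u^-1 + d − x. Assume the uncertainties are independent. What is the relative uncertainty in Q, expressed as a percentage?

Let w = p^2·u^-1 = 21.52. δw/w = √((2·δp/p)² + (-1·δu/u)²) = √(0.0120 + 0.00794) = 0.141, so δw = 3.04.
Q = w + d − x: δQ = √(δw² + δd² + δx²) = √(9.23 + 0.0303 + 2.10) = 3.37
Q = 21.81, so δQ/Q = 3.37/21.81 = 0.155.

15.5%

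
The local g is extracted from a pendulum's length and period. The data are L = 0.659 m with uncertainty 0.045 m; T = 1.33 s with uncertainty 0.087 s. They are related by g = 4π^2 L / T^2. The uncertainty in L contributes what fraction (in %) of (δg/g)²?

21.4%

(δg/g)² = (1·δL/L)² + (-2·δT/T)²
  L term: (1×0.0683)² = 0.00466
  T term: (-2×0.0654)² = 0.0171
Total = 0.0218. Share from L = 0.00466/0.0218 = 0.214.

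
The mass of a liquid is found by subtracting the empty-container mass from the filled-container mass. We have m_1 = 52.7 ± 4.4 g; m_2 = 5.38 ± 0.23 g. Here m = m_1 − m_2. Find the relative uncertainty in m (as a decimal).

0.0931

For a sum/difference, combine absolute errors in quadrature:
  (δm_1)² = 19.4;  (δm_2)² = 0.0529
δm = √(19.4) = 4.41 g
m = 47.3 g, so δm/m = 4.41/47.3 = 0.0931.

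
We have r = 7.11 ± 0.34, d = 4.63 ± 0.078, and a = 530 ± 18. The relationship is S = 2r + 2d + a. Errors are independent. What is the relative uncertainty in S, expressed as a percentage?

Absolute uncertainties add in quadrature for a linear combination:
  (2·δr)² = 0.462;  (2·δd)² = 0.0243;  (δa)² = 324
δS = √(324) = 18.0
S = 553, so δS/S = 18.0/553 = 0.0325.

3.25%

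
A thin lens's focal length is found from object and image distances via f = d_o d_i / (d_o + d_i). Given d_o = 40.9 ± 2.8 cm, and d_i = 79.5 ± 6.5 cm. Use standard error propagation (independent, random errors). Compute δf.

∂f/∂d_o = (d_i/(d_o+d_i))² = 0.436;  ∂f/∂d_i = (d_o/(d_o+d_i))² = 0.115
δf = √((∂f/∂d_o · δd_o)² + (∂f/∂d_i · δd_i)²) = √(1.49 + 0.563) = 1.43 cm

1.43 cm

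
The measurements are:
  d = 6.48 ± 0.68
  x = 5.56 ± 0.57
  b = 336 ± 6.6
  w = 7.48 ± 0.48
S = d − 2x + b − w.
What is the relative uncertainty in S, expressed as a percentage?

2.08%

Absolute uncertainties add in quadrature for a linear combination:
  (δd)² = 0.462;  (2·δx)² = 1.30;  (δb)² = 43.6;  (δw)² = 0.230
δS = √(45.6) = 6.75
S = 324, so δS/S = 6.75/324 = 0.0208.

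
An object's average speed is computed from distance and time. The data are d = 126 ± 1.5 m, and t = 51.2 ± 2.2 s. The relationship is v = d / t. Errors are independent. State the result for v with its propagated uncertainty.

2.46 ± 0.110 m/s

Since v is a product/quotient, work with relative uncertainties:
  (1·δd/d)² = (1×0.0119)² = 0.000142;  (-1·δt/t)² = (-1×0.0430)² = 0.00185
δv/v = √(0.00199) = 0.0446
v = 2.46 m/s, so δv = 0.0446 × 2.46 = 0.110 m/s.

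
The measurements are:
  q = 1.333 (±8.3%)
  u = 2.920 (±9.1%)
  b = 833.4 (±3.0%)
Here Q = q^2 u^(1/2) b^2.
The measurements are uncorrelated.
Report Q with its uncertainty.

(2.109 ± 0.384) × 10^6

For a monomial Q ∝ q^2, u^(1/2), b^2, fractional errors add in quadrature:
  (2·δq/q)² = (2×0.0830)² = 0.0276;  (½·δu/u)² = (0.5×0.0910)² = 0.00207;  (2·δb/b)² = (2×0.0300)² = 0.00360
δQ/Q = √(0.0332) = 0.182
Q = 2.109e+06, so δQ = 0.182 × 2.109e+06 = 3.84e+05.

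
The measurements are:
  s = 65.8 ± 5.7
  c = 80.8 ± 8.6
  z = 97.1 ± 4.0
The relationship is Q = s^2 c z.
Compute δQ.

7.05e+06

Relative error in a monomial: (δQ/Q)² = Σ (nᵢ · δxᵢ/xᵢ)².
  (2·δs/s)² = (2×0.0866)² = 0.0300;  (1·δc/c)² = (1×0.106)² = 0.0113;  (1·δz/z)² = (1×0.0412)² = 0.00170
δQ/Q = √(0.0430) = 0.207
Q = 3.4e+07, so δQ = 0.207 × 3.4e+07 = 7.05e+06.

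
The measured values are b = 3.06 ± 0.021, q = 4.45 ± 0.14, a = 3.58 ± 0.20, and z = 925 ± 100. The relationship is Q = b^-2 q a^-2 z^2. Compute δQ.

7800

Q is a product of powers, so relative uncertainties combine in quadrature:
  (-2·δb/b)² = (-2×0.00686)² = 0.000188;  (1·δq/q)² = (1×0.0315)² = 0.000990;  (-2·δa/a)² = (-2×0.0559)² = 0.0125;  (2·δz/z)² = (2×0.108)² = 0.0467
δQ/Q = √(0.0604) = 0.246
Q = 31700, so δQ = 0.246 × 31700 = 7800.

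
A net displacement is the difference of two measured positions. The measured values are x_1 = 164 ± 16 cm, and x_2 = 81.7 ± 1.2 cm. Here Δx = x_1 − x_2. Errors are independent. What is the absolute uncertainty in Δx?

For a sum/difference, combine absolute errors in quadrature:
  (δx_1)² = 256;  (δx_2)² = 1.44
δΔx = √(257) = 16.0 cm

16.0 cm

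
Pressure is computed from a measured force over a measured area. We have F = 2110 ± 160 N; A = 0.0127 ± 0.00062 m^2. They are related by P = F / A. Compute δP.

15000 Pa

Products/powers → add relative errors in quadrature, weighted by exponent:
  (1·δF/F)² = (1×0.0758)² = 0.00575;  (-1·δA/A)² = (-1×0.0488)² = 0.00238
δP/P = √(0.00813) = 0.0902
P = 1.66e+05 Pa, so δP = 0.0902 × 1.66e+05 = 15000 Pa.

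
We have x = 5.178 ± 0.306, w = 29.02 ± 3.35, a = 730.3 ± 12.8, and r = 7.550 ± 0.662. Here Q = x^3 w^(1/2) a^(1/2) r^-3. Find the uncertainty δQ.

Each factor contributes (exponent × relative error)² to (δQ/Q)²:
  (3·δx/x)² = (3×0.0591)² = 0.0314;  (½·δw/w)² = (0.5×0.115)² = 0.00333;  (½·δa/a)² = (0.5×0.0175)² = 7.68e-05;  (-3·δr/r)² = (-3×0.0877)² = 0.0692
δQ/Q = √(0.104) = 0.323
Q = 46.96, so δQ = 0.323 × 46.96 = 15.1.

15.1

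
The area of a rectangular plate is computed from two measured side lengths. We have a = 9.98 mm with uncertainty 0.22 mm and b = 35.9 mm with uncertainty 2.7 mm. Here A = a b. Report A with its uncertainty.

358 ± 28.1 mm^2

A is a product of powers, so relative uncertainties combine in quadrature:
  (1·δa/a)² = (1×0.0220)² = 0.000486;  (1·δb/b)² = (1×0.0752)² = 0.00566
δA/A = √(0.00614) = 0.0784
A = 358 mm^2, so δA = 0.0784 × 358 = 28.1 mm^2.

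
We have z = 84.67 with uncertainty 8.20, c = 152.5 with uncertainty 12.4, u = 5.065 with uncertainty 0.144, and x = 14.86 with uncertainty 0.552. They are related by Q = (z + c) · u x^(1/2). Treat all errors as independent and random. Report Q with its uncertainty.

4631 ± 330

Let w = z + c = 237.2. δw = √(δz² + δc²) = √(67.2 + 154) = 14.9, so δw/w = 0.0627.
Q is then a monomial in w, u, x:
δQ/Q = √((δw/w)² + (1·δu/u)² + (½·δx/x)²) = √(0.00393 + 0.000808 + 0.000345) = 0.0713
Q = 4631, so δQ = 0.0713 × 4631 = 330.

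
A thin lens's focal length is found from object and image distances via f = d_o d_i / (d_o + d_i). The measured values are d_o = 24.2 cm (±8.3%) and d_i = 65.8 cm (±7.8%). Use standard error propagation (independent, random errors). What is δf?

1.14 cm

∂f/∂d_o = (d_i/(d_o+d_i))² = 0.535;  ∂f/∂d_i = (d_o/(d_o+d_i))² = 0.0723
δf = √((∂f/∂d_o · δd_o)² + (∂f/∂d_i · δd_i)²) = √(1.15 + 0.138) = 1.14 cm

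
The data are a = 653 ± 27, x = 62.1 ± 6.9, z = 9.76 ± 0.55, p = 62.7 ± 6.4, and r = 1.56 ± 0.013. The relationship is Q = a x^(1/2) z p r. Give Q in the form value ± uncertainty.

Each factor contributes (exponent × relative error)² to (δQ/Q)²:
  (1·δa/a)² = (1×0.0413)² = 0.00171;  (½·δx/x)² = (0.5×0.111)² = 0.00309;  (1·δz/z)² = (1×0.0564)² = 0.00318;  (1·δp/p)² = (1×0.102)² = 0.0104;  (1·δr/r)² = (1×0.00833)² = 6.94e-05
δQ/Q = √(0.0185) = 0.136
Q = 4.91e+06, so δQ = 0.136 × 4.91e+06 = 6.67e+05.

(4.91 ± 0.667) × 10^6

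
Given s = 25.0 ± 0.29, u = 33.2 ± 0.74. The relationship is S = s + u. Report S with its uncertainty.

58.2 ± 0.795

For a sum/difference, combine absolute errors in quadrature:
  (δs)² = 0.0841;  (δu)² = 0.548
δS = √(0.632) = 0.795
S = 58.2.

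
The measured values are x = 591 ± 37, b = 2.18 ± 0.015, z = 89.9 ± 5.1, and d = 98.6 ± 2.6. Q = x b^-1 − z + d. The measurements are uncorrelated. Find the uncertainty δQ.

18.0

Let p = x·b^-1 = 271. δp/p = √((1·δx/x)² + (-1·δb/b)²) = √(0.00392 + 4.73e-05) = 0.0630, so δp = 17.1.
Q = p − z + d: δQ = √(δp² + δz² + δd²) = √(292 + 26.0 + 6.76) = 18.0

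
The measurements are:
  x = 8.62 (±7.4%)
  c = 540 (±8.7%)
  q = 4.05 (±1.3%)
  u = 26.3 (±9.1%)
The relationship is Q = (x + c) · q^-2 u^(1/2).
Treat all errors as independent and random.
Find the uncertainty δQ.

Let w = x + c = 549. δw = √(δx² + δc²) = √(0.407 + 2210) = 47.0, so δw/w = 0.0856.
Q is then a monomial in w, q, u:
δQ/Q = √((δw/w)² + (-2·δq/q)² + (½·δu/u)²) = √(0.00733 + 0.000676 + 0.00207) = 0.100
Q = 172, so δQ = 0.100 × 172 = 17.2.

17.2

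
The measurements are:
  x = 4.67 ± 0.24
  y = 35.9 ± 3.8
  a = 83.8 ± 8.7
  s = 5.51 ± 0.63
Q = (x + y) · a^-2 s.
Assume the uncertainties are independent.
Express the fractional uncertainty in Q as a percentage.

25.5%

Let u = x + y = 40.6. δu = √(δx² + δy²) = √(0.0576 + 14.4) = 3.81, so δu/u = 0.0939.
Q is then a monomial in u, a, s:
δQ/Q = √((δu/u)² + (-2·δa/a)² + (1·δs/s)²) = √(0.00881 + 0.0431 + 0.0131) = 0.255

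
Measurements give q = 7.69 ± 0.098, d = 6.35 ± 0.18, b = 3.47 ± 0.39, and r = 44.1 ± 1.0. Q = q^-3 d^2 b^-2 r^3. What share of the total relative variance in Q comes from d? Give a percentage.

5.37%

(δQ/Q)² = (-3·δq/q)² + (2·δd/d)² + (-2·δb/b)² + (3·δr/r)²
  q term: (-3×0.0127)² = 0.00146
  d term: (2×0.0283)² = 0.00321
  b term: (-2×0.112)² = 0.0505
  r term: (3×0.0227)² = 0.00463
Total = 0.0598. Share from d = 0.00321/0.0598 = 0.0537.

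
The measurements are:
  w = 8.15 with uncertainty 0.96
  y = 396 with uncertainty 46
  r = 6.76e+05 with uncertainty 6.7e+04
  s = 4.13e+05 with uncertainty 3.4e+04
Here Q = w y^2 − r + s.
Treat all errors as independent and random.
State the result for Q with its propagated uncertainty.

(1.02 ± 0.341) × 10^6

Let p = w·y^2 = 1.28e+06. δp/p = √((1·δw/w)² + (2·δy/y)²) = √(0.0139 + 0.0540) = 0.260, so δp = 3.33e+05.
Q = p − r + s: δQ = √(δp² + δr² + δs²) = √(1.11e+11 + 4.49e+09 + 1.16e+09) = 3.41e+05
Q = 1.02e+06.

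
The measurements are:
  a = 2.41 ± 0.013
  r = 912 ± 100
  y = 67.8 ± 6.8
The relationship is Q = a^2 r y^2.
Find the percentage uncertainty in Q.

Since Q is a product/quotient, work with relative uncertainties:
  (2·δa/a)² = (2×0.00539)² = 0.000116;  (1·δr/r)² = (1×0.110)² = 0.0120;  (2·δy/y)² = (2×0.100)² = 0.0402
δQ/Q = √(0.0524) = 0.229

22.9%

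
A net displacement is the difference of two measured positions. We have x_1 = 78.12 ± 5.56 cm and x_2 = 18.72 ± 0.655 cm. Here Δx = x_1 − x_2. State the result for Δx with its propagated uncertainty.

59.40 ± 5.60 cm

Absolute uncertainties add in quadrature for a linear combination:
  (δx_1)² = 30.9;  (δx_2)² = 0.429
δΔx = √(31.3) = 5.60 cm
Δx = 59.40 cm.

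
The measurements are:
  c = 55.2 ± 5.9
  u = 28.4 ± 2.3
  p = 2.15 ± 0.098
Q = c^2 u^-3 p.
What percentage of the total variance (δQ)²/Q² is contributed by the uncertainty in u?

(δQ/Q)² = (2·δc/c)² + (-3·δu/u)² + (1·δp/p)²
  c term: (2×0.107)² = 0.0457
  u term: (-3×0.0810)² = 0.0590
  p term: (1×0.0456)² = 0.00208
Total = 0.107. Share from u = 0.0590/0.107 = 0.553.

55.3%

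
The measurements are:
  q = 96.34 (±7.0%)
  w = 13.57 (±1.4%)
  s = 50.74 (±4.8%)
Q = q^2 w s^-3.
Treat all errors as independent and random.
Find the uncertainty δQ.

Q is a product of powers, so relative uncertainties combine in quadrature:
  (2·δq/q)² = (2×0.0700)² = 0.0196;  (1·δw/w)² = (1×0.0140)² = 0.000196;  (-3·δs/s)² = (-3×0.0480)² = 0.0207
δQ/Q = √(0.0405) = 0.201
Q = 0.9641, so δQ = 0.201 × 0.9641 = 0.194.

0.194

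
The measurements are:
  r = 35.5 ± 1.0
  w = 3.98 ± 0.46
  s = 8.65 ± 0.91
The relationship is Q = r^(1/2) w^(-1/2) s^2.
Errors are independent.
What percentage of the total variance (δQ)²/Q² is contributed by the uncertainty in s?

(δQ/Q)² = (½·δr/r)² + (−½·δw/w)² + (2·δs/s)²
  r term: (0.5×0.0282)² = 0.000198
  w term: (-0.5×0.116)² = 0.00334
  s term: (2×0.105)² = 0.0443
Total = 0.0478. Share from s = 0.0443/0.0478 = 0.926.

92.6%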